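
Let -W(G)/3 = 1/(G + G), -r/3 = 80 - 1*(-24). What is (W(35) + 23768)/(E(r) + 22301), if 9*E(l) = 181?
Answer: 14973813/14062300 ≈ 1.0648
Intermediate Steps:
r = -312 (r = -3*(80 - 1*(-24)) = -3*(80 + 24) = -3*104 = -312)
E(l) = 181/9 (E(l) = (1/9)*181 = 181/9)
W(G) = -3/(2*G) (W(G) = -3/(G + G) = -3*1/(2*G) = -3/(2*G))
(W(35) + 23768)/(E(r) + 22301) = (-3/2/35 + 23768)/(181/9 + 22301) = (-3/2*1/35 + 23768)/(200890/9) = (-3/70 + 23768)*(9/200890) = (1663757/70)*(9/200890) = 14973813/14062300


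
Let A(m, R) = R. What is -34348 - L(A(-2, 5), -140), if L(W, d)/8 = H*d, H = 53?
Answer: 25012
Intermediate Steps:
L(W, d) = 424*d (L(W, d) = 8*(53*d) = 424*d)
-34348 - L(A(-2, 5), -140) = -34348 - 424*(-140) = -34348 - 1*(-59360) = -34348 + 59360 = 25012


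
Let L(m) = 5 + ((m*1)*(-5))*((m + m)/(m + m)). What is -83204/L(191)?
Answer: 41602/475 ≈ 87.583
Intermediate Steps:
L(m) = 5 - 5*m (L(m) = 5 + (m*(-5))*((2*m)/((2*m))) = 5 + (-5*m)*((2*m)*(1/(2*m))) = 5 - 5*m*1 = 5 - 5*m)
-83204/L(191) = -83204/(5 - 5*191) = -83204/(5 - 955) = -83204/(-950) = -83204*(-1/950) = 41602/475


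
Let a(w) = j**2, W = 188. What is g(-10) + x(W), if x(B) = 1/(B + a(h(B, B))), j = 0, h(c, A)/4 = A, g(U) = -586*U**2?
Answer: -11016799/188 ≈ -58600.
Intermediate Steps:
h(c, A) = 4*A
a(w) = 0 (a(w) = 0**2 = 0)
x(B) = 1/B (x(B) = 1/(B + 0) = 1/B)
g(-10) + x(W) = -586*(-10)**2 + 1/188 = -586*100 + 1/188 = -58600 + 1/188 = -11016799/188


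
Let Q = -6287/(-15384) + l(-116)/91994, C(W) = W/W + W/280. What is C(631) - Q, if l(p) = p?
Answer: 1258746466/442261155 ≈ 2.8462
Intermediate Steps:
C(W) = 1 + W/280 (C(W) = 1 + W*(1/280) = 1 + W/280)
Q = 288290867/707617848 (Q = -6287/(-15384) - 116/91994 = -6287*(-1/15384) - 116*1/91994 = 6287/15384 - 58/45997 = 288290867/707617848 ≈ 0.40741)
C(631) - Q = (1 + (1/280)*631) - 1*288290867/707617848 = (1 + 631/280) - 288290867/707617848 = 911/280 - 288290867/707617848 = 1258746466/442261155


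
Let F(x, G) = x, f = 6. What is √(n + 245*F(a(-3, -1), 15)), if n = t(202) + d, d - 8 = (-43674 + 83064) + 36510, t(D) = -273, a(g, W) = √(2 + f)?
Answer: √(75635 + 490*√2) ≈ 276.28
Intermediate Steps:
a(g, W) = 2*√2 (a(g, W) = √(2 + 6) = √8 = 2*√2)
d = 75908 (d = 8 + ((-43674 + 83064) + 36510) = 8 + (39390 + 36510) = 8 + 75900 = 75908)
n = 75635 (n = -273 + 75908 = 75635)
√(n + 245*F(a(-3, -1), 15)) = √(75635 + 245*(2*√2)) = √(75635 + 490*√2)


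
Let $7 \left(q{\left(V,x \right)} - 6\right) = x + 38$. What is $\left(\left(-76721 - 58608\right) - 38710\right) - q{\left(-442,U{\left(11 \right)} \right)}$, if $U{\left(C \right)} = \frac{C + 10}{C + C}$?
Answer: $- \frac{26803787}{154} \approx -1.7405 \cdot 10^{5}$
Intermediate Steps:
$U{\left(C \right)} = \frac{10 + C}{2 C}$
$q{\left(V,x \right)} = \frac{80}{7} + \frac{x}{7}$ ($q{\left(V,x \right)} = 6 + \frac{x + 38}{7} = 6 + \frac{38 + x}{7} = 6 + \left(\frac{38}{7} + \frac{x}{7}\right) = \frac{80}{7} + \frac{x}{7}$)
$\left(\left(-76721 - 58608\right) - 38710\right) - q{\left(-442,U{\left(11 \right)} \right)} = \left(\left(-76721 - 58608\right) - 38710\right) - \left(\frac{80}{7} + \frac{\frac{1}{2} \cdot \frac{1}{11} \left(10 + 11\right)}{7}\right) = \left(\left(-76721 - 58608\right) - 38710\right) - \left(\frac{80}{7} + \frac{\frac{1}{2} \cdot \frac{1}{11} \cdot 21}{7}\right) = \left(-135329 - 38710\right) - \left(\frac{80}{7} + \frac{1}{7} \cdot \frac{21}{22}\right) = -174039 - \left(\frac{80}{7} + \frac{3}{22}\right) = -174039 - \frac{1781}{154} = - \frac{26803787}{154}$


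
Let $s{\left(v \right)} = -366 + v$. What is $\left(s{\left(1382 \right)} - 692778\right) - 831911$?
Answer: $-1523673$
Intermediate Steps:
$\left(s{\left(1382 \right)} - 692778\right) - 831911 = \left(\left(-366 + 1382\right) - 692778\right) - 831911 = \left(1016 - 692778\right) - 831911 = -691762 - 831911 = -1523673$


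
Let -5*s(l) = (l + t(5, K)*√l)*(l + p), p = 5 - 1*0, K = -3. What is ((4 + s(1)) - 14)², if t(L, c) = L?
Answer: 7396/25 ≈ 295.84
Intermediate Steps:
p = 5 (p = 5 + 0 = 5)
s(l) = -(5 + l)*(l + 5*√l)/5 (s(l) = -(l + 5*√l)*(l + 5)/5 = -(l + 5*√l)*(5 + l)/5 = -(5 + l)*(l + 5*√l)/5)
((4 + s(1)) - 14)² = ((4 + (-1*1 - 1^(3/2) - 5*√1 - ⅕*1²)) - 14)² = ((4 + (-1 - 1*1 - 5*1 - ⅕*1)) - 14)² = ((4 + (-1 - 1 - 5 - ⅕)) - 14)² = ((4 - 36/5) - 14)² = (-16/5 - 14)² = (-86/5)² = 7396/25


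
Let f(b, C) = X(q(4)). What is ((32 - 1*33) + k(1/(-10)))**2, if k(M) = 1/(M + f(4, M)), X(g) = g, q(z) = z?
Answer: 841/1521 ≈ 0.55293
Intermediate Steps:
f(b, C) = 4
k(M) = 1/(4 + M) (k(M) = 1/(M + 4) = 1/(4 + M))
((32 - 1*33) + k(1/(-10)))**2 = ((32 - 1*33) + 1/(4 + 1/(-10)))**2 = ((32 - 33) + 1/(4 - 1/10))**2 = (-1 + 1/(39/10))**2 = (-1 + 10/39)**2 = (-29/39)**2 = 841/1521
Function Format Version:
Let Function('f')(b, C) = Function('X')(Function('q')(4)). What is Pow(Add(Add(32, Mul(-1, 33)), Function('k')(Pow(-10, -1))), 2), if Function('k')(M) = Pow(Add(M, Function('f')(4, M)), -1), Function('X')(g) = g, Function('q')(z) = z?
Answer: Rational(841, 1521) ≈ 0.55293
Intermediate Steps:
Function('f')(b, C) = 4
Function('k')(M) = Pow(Add(4, M), -1) (Function('k')(M) = Pow(Add(M, 4), -1) = Pow(Add(4, M), -1))
Pow(Add(Add(32, Mul(-1, 33)), Function('k')(Pow(-10, -1))), 2) = Pow(Add(Add(32, Mul(-1, 33)), Pow(Add(4, Pow(-10, -1)), -1)), 2) = Pow(Add(Add(32, -33), Pow(Add(4, Rational(-1, 10)), -1)), 2) = Pow(Add(-1, Pow(Rational(39, 10), -1)), 2) = Pow(Add(-1, Rational(10, 39)), 2) = Pow(Rational(-29, 39), 2) = Rational(841, 1521)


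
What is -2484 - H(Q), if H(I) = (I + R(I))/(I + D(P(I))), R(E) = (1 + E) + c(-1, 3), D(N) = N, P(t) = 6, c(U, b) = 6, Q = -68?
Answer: -154137/62 ≈ -2486.1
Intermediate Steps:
R(E) = 7 + E (R(E) = (1 + E) + 6 = 7 + E)
H(I) = (7 + 2*I)/(6 + I) (H(I) = (I + (7 + I))/(I + 6) = (7 + 2*I)/(6 + I))
-2484 - H(Q) = -2484 - (7 + 2*(-68))/(6 - 68) = -2484 - (7 - 136)/(-62) = -2484 - (-1)*(-129)/62 = -2484 - 1*129/62 = -2484 - 129/62 = -154137/62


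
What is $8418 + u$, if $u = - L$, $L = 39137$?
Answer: $-30719$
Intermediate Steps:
$u = -39137$ ($u = \left(-1\right) 39137 = -39137$)
$8418 + u = 8418 - 39137 = -30719$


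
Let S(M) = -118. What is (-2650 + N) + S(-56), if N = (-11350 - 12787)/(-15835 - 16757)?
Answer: -90190519/32592 ≈ -2767.3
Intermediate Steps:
N = 24137/32592 (N = -24137/(-32592) = -24137*(-1/32592) = 24137/32592 ≈ 0.74058)
(-2650 + N) + S(-56) = (-2650 + 24137/32592) - 118 = -86344663/32592 - 118 = -90190519/32592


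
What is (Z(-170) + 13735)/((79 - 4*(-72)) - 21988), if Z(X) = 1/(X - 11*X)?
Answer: -7783167/12251900 ≈ -0.63526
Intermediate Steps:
Z(X) = -1/(10*X) (Z(X) = 1/(-10*X) = -1/(10*X))
(Z(-170) + 13735)/((79 - 4*(-72)) - 21988) = (-⅒/(-170) + 13735)/((79 - 4*(-72)) - 21988) = (-⅒*(-1/170) + 13735)/((79 + 288) - 21988) = (1/1700 + 13735)/(367 - 21988) = (23349501/1700)/(-21621) = (23349501/1700)*(-1/21621) = -7783167/12251900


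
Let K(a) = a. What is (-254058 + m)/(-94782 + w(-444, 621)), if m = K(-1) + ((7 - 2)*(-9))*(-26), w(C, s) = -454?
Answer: 252889/95236 ≈ 2.6554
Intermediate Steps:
m = 1169 (m = -1 + ((7 - 2)*(-9))*(-26) = -1 + (5*(-9))*(-26) = -1 - 45*(-26) = -1 + 1170 = 1169)
(-254058 + m)/(-94782 + w(-444, 621)) = (-254058 + 1169)/(-94782 - 454) = -252889/(-95236) = -252889*(-1/95236) = 252889/95236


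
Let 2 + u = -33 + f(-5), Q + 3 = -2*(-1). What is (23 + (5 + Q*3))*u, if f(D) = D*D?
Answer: -250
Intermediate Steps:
f(D) = D²
Q = -1 (Q = -3 - 2*(-1) = -3 + 2 = -1)
u = -10 (u = -2 + (-33 + (-5)²) = -2 + (-33 + 25) = -2 - 8 = -10)
(23 + (5 + Q*3))*u = (23 + (5 - 1*3))*(-10) = (23 + (5 - 3))*(-10) = (23 + 2)*(-10) = 25*(-10) = -250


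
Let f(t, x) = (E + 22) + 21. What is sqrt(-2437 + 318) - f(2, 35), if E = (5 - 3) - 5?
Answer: -40 + I*sqrt(2119) ≈ -40.0 + 46.033*I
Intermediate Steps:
E = -3 (E = 2 - 5 = -3)
f(t, x) = 40 (f(t, x) = (-3 + 22) + 21 = 19 + 21 = 40)
sqrt(-2437 + 318) - f(2, 35) = sqrt(-2437 + 318) - 1*40 = sqrt(-2119) - 40 = I*sqrt(2119) - 40 = -40 + I*sqrt(2119)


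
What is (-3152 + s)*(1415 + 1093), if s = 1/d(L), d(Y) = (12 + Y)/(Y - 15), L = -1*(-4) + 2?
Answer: -7906470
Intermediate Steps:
L = 6 (L = 4 + 2 = 6)
d(Y) = (12 + Y)/(-15 + Y)
s = -½ (s = 1/((12 + 6)/(-15 + 6)) = 1/(18/(-9)) = 1/(-⅑*18) = 1/(-2) = -½ ≈ -0.50000)
(-3152 + s)*(1415 + 1093) = (-3152 - ½)*(1415 + 1093) = -6305/2*2508 = -7906470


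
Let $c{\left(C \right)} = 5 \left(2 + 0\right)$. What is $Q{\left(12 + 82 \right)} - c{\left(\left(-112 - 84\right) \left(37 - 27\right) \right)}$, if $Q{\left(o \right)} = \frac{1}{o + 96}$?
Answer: $- \frac{1899}{190} \approx -9.9947$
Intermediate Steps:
$Q{\left(o \right)} = \frac{1}{96 + o}$
$c{\left(C \right)} = 10$ ($c{\left(C \right)} = 5 \cdot 2 = 10$)
$Q{\left(12 + 82 \right)} - c{\left(\left(-112 - 84\right) \left(37 - 27\right) \right)} = \frac{1}{96 + \left(12 + 82\right)} - 10 = \frac{1}{96 + 94} - 10 = \frac{1}{190} - 10 = - \frac{1899}{190}$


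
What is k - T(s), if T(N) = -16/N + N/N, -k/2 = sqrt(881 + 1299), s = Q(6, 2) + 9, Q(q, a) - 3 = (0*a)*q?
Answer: 1/3 - 4*sqrt(545) ≈ -93.048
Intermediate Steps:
Q(q, a) = 3 (Q(q, a) = 3 + (0*a)*q = 3 + 0*q = 3 + 0 = 3)
s = 12 (s = 3 + 9 = 12)
k = -4*sqrt(545) (k = -2*sqrt(881 + 1299) = -4*sqrt(545) ≈ -93.381)
T(N) = 1 - 16/N (T(N) = -16/N + 1 = 1 - 16/N)
k - T(s) = -4*sqrt(545) - (-16 + 12)/12 = -4*sqrt(545) - (-4)/12 = -4*sqrt(545) - 1*(-1/3) = -4*sqrt(545) + 1/3 = 1/3 - 4*sqrt(545)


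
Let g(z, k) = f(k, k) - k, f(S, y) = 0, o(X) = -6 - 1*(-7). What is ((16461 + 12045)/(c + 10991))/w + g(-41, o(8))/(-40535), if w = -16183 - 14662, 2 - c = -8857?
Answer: -54321746/2481849618875 ≈ -2.1888e-5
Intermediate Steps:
c = 8859 (c = 2 - 1*(-8857) = 2 + 8857 = 8859)
o(X) = 1 (o(X) = -6 + 7 = 1)
w = -30845
g(z, k) = -k (g(z, k) = 0 - k = -k)
((16461 + 12045)/(c + 10991))/w + g(-41, o(8))/(-40535) = ((16461 + 12045)/(8859 + 10991))/(-30845) - 1*1/(-40535) = (28506/19850)*(-1/30845) - 1*(-1/40535) = (28506*(1/19850))*(-1/30845) + 1/40535 = (14253/9925)*(-1/30845) + 1/40535 = -14253/306136625 + 1/40535 = -54321746/2481849618875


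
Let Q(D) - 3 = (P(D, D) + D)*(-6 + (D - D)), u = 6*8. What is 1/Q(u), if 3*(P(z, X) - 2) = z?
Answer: -1/393 ≈ -0.0025445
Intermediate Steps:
P(z, X) = 2 + z/3
u = 48
Q(D) = -9 - 8*D (Q(D) = 3 + ((2 + D/3) + D)*(-6 + (D - D)) = 3 + (2 + 4*D/3)*(-6 + 0) = 3 + (2 + 4*D/3)*(-6) = 3 + (-12 - 8*D) = -9 - 8*D)
1/Q(u) = 1/(-9 - 8*48) = 1/(-9 - 384) = 1/(-393) = -1/393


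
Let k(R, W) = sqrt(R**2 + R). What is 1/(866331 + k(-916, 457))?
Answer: 288777/250176187807 - 2*sqrt(209535)/750528563421 ≈ 1.1531e-6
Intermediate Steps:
k(R, W) = sqrt(R + R**2)
1/(866331 + k(-916, 457)) = 1/(866331 + sqrt(-916*(1 - 916))) = 1/(866331 + sqrt(-916*(-915))) = 1/(866331 + sqrt(838140)) = 1/(866331 + 2*sqrt(209535))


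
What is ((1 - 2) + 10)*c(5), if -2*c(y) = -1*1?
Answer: 9/2 ≈ 4.5000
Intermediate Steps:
c(y) = 1/2 (c(y) = -(-1)/2 = -1/2*(-1) = 1/2)
((1 - 2) + 10)*c(5) = ((1 - 2) + 10)*(1/2) = (-1 + 10)*(1/2) = 9*(1/2) = 9/2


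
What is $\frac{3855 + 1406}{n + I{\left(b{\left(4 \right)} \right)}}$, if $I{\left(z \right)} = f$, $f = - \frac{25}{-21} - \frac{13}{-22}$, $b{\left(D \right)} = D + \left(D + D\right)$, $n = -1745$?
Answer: $- \frac{2430582}{805367} \approx -3.018$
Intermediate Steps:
$b{\left(D \right)} = 3 D$ ($b{\left(D \right)} = D + 2 D = 3 D$)
$f = \frac{823}{462}$ ($f = \left(-25\right) \left(- \frac{1}{21}\right) - - \frac{13}{22} = \frac{25}{21} + \frac{13}{22} = \frac{823}{462} \approx 1.7814$)
$I{\left(z \right)} = \frac{823}{462}$
$\frac{3855 + 1406}{n + I{\left(b{\left(4 \right)} \right)}} = \frac{3855 + 1406}{-1745 + \frac{823}{462}} = \frac{5261}{- \frac{805367}{462}} = 5261 \left(- \frac{462}{805367}\right) = - \frac{2430582}{805367}$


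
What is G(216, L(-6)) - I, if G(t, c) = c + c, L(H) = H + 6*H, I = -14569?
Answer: 14485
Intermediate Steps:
L(H) = 7*H
G(t, c) = 2*c
G(216, L(-6)) - I = 2*(7*(-6)) - 1*(-14569) = 2*(-42) + 14569 = -84 + 14569 = 14485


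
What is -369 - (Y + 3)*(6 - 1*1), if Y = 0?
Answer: -384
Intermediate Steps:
-369 - (Y + 3)*(6 - 1*1) = -369 - (0 + 3)*(6 - 1*1) = -369 - 3*(6 - 1) = -369 - 3*5 = -369 - 1*15 = -369 - 15 = -384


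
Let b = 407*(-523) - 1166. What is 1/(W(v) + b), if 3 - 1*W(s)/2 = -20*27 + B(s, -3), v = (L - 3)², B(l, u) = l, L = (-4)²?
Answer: -1/213279 ≈ -4.6887e-6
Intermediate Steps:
L = 16
v = 169 (v = (16 - 3)² = 13² = 169)
W(s) = 1086 - 2*s (W(s) = 6 - 2*(-20*27 + s) = 6 - 2*(-540 + s) = 6 + (1080 - 2*s) = 1086 - 2*s)
b = -214027 (b = -212861 - 1166 = -214027)
1/(W(v) + b) = 1/((1086 - 2*169) - 214027) = 1/((1086 - 338) - 214027) = 1/(748 - 214027) = 1/(-213279) = -1/213279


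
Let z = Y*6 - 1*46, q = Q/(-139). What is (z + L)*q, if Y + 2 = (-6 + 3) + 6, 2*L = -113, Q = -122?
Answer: -11773/139 ≈ -84.698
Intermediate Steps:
L = -113/2 (L = (1/2)*(-113) = -113/2 ≈ -56.500)
q = 122/139 (q = -122/(-139) = -122*(-1/139) = 122/139 ≈ 0.87770)
Y = 1 (Y = -2 + ((-6 + 3) + 6) = -2 + (-3 + 6) = -2 + 3 = 1)
z = -40 (z = 1*6 - 1*46 = 6 - 46 = -40)
(z + L)*q = (-40 - 113/2)*(122/139) = -193/2*122/139 = -11773/139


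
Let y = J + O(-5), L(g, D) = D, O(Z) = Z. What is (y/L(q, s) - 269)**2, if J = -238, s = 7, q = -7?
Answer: 4519876/49 ≈ 92242.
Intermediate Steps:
y = -243 (y = -238 - 5 = -243)
(y/L(q, s) - 269)**2 = (-243/7 - 269)**2 = (-2126/7)**2 = 4519876/49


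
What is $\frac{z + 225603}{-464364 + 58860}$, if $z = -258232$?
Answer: $\frac{32629}{405504} \approx 0.080465$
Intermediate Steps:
$\frac{z + 225603}{-464364 + 58860} = \frac{-258232 + 225603}{-464364 + 58860} = - \frac{32629}{-405504} = \left(-32629\right) \left(- \frac{1}{405504}\right) = \frac{32629}{405504}$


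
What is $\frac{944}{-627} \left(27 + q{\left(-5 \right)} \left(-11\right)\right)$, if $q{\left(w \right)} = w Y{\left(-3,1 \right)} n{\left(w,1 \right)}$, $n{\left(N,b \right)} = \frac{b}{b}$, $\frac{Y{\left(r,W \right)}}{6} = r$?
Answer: $\frac{303024}{209} \approx 1449.9$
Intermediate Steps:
$Y{\left(r,W \right)} = 6 r$
$n{\left(N,b \right)} = 1$
$q{\left(w \right)} = - 18 w$ ($q{\left(w \right)} = w 6 \left(-3\right) 1 = w \left(-18\right) 1 = - 18 w 1 = - 18 w$)
$\frac{944}{-627} \left(27 + q{\left(-5 \right)} \left(-11\right)\right) = \frac{944}{-627} \left(27 + \left(-18\right) \left(-5\right) \left(-11\right)\right) = 944 \left(- \frac{1}{627}\right) \left(27 + 90 \left(-11\right)\right) = - \frac{944 \left(27 - 990\right)}{627} = \left(- \frac{944}{627}\right) \left(-963\right) = \frac{303024}{209}$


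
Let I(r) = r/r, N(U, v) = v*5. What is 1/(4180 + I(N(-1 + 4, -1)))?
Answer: 1/4181 ≈ 0.00023918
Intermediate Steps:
N(U, v) = 5*v
I(r) = 1
1/(4180 + I(N(-1 + 4, -1))) = 1/(4180 + 1) = 1/4181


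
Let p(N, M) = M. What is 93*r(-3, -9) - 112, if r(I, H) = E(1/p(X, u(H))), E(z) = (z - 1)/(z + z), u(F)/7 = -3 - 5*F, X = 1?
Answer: -27473/2 ≈ -13737.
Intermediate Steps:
u(F) = -21 - 35*F (u(F) = 7*(-3 - 5*F) = -21 - 35*F)
E(z) = (-1 + z)/(2*z) (E(z) = (-1 + z)/((2*z)) = (-1 + z)*(1/(2*z)) = (-1 + z)/(2*z))
r(I, H) = (-1 + 1/(-21 - 35*H))*(-21 - 35*H)/2 (r(I, H) = (-1 + 1/(-21 - 35*H))/(2*(1/(-21 - 35*H))) = (-21 - 35*H)*(-1 + 1/(-21 - 35*H))/2 = (-1 + 1/(-21 - 35*H))*(-21 - 35*H)/2)
93*r(-3, -9) - 112 = 93*(11 + (35/2)*(-9)) - 112 = 93*(11 - 315/2) - 112 = 93*(-293/2) - 112 = -27249/2 - 112 = -27473/2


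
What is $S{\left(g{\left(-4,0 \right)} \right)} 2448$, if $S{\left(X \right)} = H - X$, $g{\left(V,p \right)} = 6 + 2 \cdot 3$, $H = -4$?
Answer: $-39168$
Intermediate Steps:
$g{\left(V,p \right)} = 12$ ($g{\left(V,p \right)} = 6 + 6 = 12$)
$S{\left(X \right)} = -4 - X$
$S{\left(g{\left(-4,0 \right)} \right)} 2448 = \left(-4 - 12\right) 2448 = \left(-16\right) 2448 = -39168$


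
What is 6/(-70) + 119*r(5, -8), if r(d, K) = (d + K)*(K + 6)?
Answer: 24987/35 ≈ 713.91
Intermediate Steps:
r(d, K) = (6 + K)*(K + d) (r(d, K) = (K + d)*(6 + K) = (6 + K)*(K + d))
6/(-70) + 119*r(5, -8) = 6/(-70) + 119*((-8)**2 + 6*(-8) + 6*5 - 8*5) = 6*(-1/70) + 119*(64 - 48 + 30 - 40) = -3/35 + 119*6 = -3/35 + 714 = 24987/35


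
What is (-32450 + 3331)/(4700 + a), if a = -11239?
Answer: 29119/6539 ≈ 4.4531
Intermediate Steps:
(-32450 + 3331)/(4700 + a) = (-32450 + 3331)/(4700 - 11239) = -29119/(-6539) = -29119*(-1/6539) = 29119/6539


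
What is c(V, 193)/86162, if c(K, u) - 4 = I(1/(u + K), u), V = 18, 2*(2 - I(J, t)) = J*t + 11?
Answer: 9/18180182 ≈ 4.9504e-7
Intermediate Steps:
I(J, t) = -7/2 - J*t/2 (I(J, t) = 2 - (J*t + 11)/2 = 2 - (11 + J*t)/2 = 2 + (-11/2 - J*t/2) = -7/2 - J*t/2)
c(K, u) = ½ - u/(2*(K + u)) (c(K, u) = 4 + (-7/2 - u/(2*(u + K))) = 4 + (-7/2 - u/(2*(K + u))) = ½ - u/(2*(K + u)))
c(V, 193)/86162 = ((½)*18/(18 + 193))/86162 = ((½)*18/211)*(1/86162) = ((½)*18*(1/211))*(1/86162) = (9/211)*(1/86162) = 9/18180182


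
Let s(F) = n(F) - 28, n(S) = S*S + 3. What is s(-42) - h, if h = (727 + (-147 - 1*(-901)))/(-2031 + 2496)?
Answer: 807154/465 ≈ 1735.8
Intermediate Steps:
n(S) = 3 + S² (n(S) = S² + 3 = 3 + S²)
h = 1481/465 (h = (727 + (-147 + 901))/465 = (727 + 754)*(1/465) = 1481*(1/465) = 1481/465 ≈ 3.1849)
s(F) = -25 + F² (s(F) = (3 + F²) - 28 = -25 + F²)
s(-42) - h = (-25 + (-42)²) - 1*1481/465 = (-25 + 1764) - 1481/465 = 1739 - 1481/465 = 807154/465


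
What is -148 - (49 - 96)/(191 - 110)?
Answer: -11941/81 ≈ -147.42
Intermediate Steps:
-148 - (49 - 96)/(191 - 110) = -148 - (-47)/81 = -148 - 1*(-47/81) = -148 + 47/81 = -11941/81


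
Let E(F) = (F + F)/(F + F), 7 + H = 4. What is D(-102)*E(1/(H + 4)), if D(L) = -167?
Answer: -167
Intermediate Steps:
H = -3 (H = -7 + 4 = -3)
E(F) = 1 (E(F) = (2*F)/((2*F)) = (2*F)*(1/(2*F)) = 1)
D(-102)*E(1/(H + 4)) = -167*1 = -167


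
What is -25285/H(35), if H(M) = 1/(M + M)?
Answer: -1769950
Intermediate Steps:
H(M) = 1/(2*M)
-25285/H(35) = -25285/((½)/35) = -25285/((½)*(1/35)) = -25285/1/70 = -25285*70 = -1769950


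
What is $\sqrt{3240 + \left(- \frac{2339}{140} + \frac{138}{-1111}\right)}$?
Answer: $\frac{\sqrt{19494281249135}}{77770} \approx 56.773$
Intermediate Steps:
$\sqrt{3240 + \left(- \frac{2339}{140} + \frac{138}{-1111}\right)} = \sqrt{3240 + \left(\left(-2339\right) \frac{1}{140} + 138 \left(- \frac{1}{1111}\right)\right)} = \sqrt{3240 - \frac{2617949}{155540}} = \sqrt{\frac{501331651}{155540}} = \frac{\sqrt{19494281249135}}{77770}$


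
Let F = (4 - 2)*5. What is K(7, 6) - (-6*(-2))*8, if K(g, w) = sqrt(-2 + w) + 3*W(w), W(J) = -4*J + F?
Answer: -136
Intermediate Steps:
F = 10 (F = 2*5 = 10)
W(J) = 10 - 4*J (W(J) = -4*J + 10 = 10 - 4*J)
K(g, w) = 30 + sqrt(-2 + w) - 12*w (K(g, w) = sqrt(-2 + w) + 3*(10 - 4*w) = sqrt(-2 + w) + (30 - 12*w) = 30 + sqrt(-2 + w) - 12*w)
K(7, 6) - (-6*(-2))*8 = (30 + sqrt(-2 + 6) - 12*6) - (-6*(-2))*8 = (30 + sqrt(4) - 72) - 12*8 = (30 + 2 - 72) - 1*96 = -40 - 96 = -136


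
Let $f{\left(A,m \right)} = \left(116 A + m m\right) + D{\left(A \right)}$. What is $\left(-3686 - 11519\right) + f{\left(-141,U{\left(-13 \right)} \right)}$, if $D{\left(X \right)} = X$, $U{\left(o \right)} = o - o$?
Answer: $-31702$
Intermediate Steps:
$U{\left(o \right)} = 0$
$f{\left(A,m \right)} = m^{2} + 117 A$ ($f{\left(A,m \right)} = \left(116 A + m m\right) + A = \left(116 A + m^{2}\right) + A = \left(m^{2} + 116 A\right) + A = m^{2} + 117 A$)
$\left(-3686 - 11519\right) + f{\left(-141,U{\left(-13 \right)} \right)} = \left(-3686 - 11519\right) + \left(0^{2} + 117 \left(-141\right)\right) = -15205 + \left(0 - 16497\right) = -15205 - 16497 = -31702$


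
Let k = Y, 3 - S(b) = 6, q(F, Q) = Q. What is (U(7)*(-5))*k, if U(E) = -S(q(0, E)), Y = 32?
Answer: -480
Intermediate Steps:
S(b) = -3 (S(b) = 3 - 1*6 = 3 - 6 = -3)
k = 32
U(E) = 3 (U(E) = -1*(-3) = 3)
(U(7)*(-5))*k = (3*(-5))*32 = -15*32 = -480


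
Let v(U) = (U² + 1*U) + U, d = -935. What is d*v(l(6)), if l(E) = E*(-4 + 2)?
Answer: -112200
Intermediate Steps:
l(E) = -2*E (l(E) = E*(-2) = -2*E)
v(U) = U² + 2*U (v(U) = (U² + U) + U = (U + U²) + U = U² + 2*U)
d*v(l(6)) = -935*(-2*6)*(2 - 2*6) = -(-11220)*(2 - 12) = -(-11220)*(-10) = -935*120 = -112200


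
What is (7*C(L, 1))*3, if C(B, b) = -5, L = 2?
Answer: -105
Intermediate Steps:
(7*C(L, 1))*3 = (7*(-5))*3 = -35*3 = -105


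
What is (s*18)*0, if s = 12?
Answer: 0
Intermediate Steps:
(s*18)*0 = (12*18)*0 = 216*0 = 0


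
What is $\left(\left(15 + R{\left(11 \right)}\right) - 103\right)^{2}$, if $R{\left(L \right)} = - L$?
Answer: $9801$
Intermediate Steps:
$\left(\left(15 + R{\left(11 \right)}\right) - 103\right)^{2} = \left(\left(15 - 11\right) - 103\right)^{2} = \left(4 - 103\right)^{2} = \left(-99\right)^{2} = 9801$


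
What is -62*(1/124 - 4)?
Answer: 495/2 ≈ 247.50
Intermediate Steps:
-62*(1/124 - 4) = -62*(-495/124) = 495/2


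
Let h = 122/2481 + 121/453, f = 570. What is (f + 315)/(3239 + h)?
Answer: 331548435/1213548298 ≈ 0.27321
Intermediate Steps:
h = 118489/374631 (h = 122*(1/2481) + 121*(1/453) = 122/2481 + 121/453 = 118489/374631 ≈ 0.31628)
(f + 315)/(3239 + h) = (570 + 315)/(3239 + 118489/374631) = 885/(1213548298/374631) = 885*(374631/1213548298) = 331548435/1213548298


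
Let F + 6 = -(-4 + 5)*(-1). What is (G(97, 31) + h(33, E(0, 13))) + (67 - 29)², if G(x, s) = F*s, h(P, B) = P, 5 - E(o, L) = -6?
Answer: 1322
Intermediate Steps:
E(o, L) = 11 (E(o, L) = 5 - 1*(-6) = 5 + 6 = 11)
F = -5 (F = -6 - (-4 + 5)*(-1) = -6 - 1*1*(-1) = -6 - 1*(-1) = -6 + 1 = -5)
G(x, s) = -5*s
(G(97, 31) + h(33, E(0, 13))) + (67 - 29)² = (-5*31 + 33) + (67 - 29)² = (-155 + 33) + 38² = -122 + 1444 = 1322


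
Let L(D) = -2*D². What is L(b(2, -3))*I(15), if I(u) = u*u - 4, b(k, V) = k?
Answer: -1768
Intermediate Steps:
I(u) = -4 + u² (I(u) = u² - 4 = -4 + u²)
L(b(2, -3))*I(15) = (-2*2²)*(-4 + 15²) = (-2*4)*(-4 + 225) = -8*221 = -1768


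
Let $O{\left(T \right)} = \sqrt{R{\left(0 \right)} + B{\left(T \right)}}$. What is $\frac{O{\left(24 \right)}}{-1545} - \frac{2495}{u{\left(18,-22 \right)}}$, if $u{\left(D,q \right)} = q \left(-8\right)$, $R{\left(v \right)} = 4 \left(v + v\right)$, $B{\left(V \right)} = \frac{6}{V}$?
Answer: $- \frac{3854863}{271920} \approx -14.176$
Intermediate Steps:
$R{\left(v \right)} = 8 v$ ($R{\left(v \right)} = 4 \cdot 2 v = 8 v$)
$O{\left(T \right)} = \sqrt{6} \sqrt{\frac{1}{T}}$ ($O{\left(T \right)} = \sqrt{8 \cdot 0 + \frac{6}{T}} = \sqrt{0 + \frac{6}{T}} = \sqrt{\frac{6}{T}} = \sqrt{6} \sqrt{\frac{1}{T}}$)
$u{\left(D,q \right)} = - 8 q$
$\frac{O{\left(24 \right)}}{-1545} - \frac{2495}{u{\left(18,-22 \right)}} = \frac{\sqrt{6} \sqrt{\frac{1}{24}}}{-1545} - \frac{2495}{\left(-8\right) \left(-22\right)} = \frac{\sqrt{6}}{2 \sqrt{6}} \left(- \frac{1}{1545}\right) - \frac{2495}{176} = \sqrt{6} \frac{\sqrt{6}}{12} \left(- \frac{1}{1545}\right) - \frac{2495}{176} = \frac{1}{2} \left(- \frac{1}{1545}\right) - \frac{2495}{176} = - \frac{1}{3090} - \frac{2495}{176} = - \frac{3854863}{271920}$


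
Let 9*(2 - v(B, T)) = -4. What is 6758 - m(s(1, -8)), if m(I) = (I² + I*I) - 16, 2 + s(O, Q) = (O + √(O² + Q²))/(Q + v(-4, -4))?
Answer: 4225177/625 - 981*√65/625 ≈ 6747.6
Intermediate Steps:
v(B, T) = 22/9 (v(B, T) = 2 - ⅑*(-4) = 2 + 4/9 = 22/9)
s(O, Q) = -2 + (O + √(O² + Q²))/(22/9 + Q) (s(O, Q) = -2 + (O + √(O² + Q²))/(Q + 22/9) = -2 + (O + √(O² + Q²))/(22/9 + Q))
m(I) = -16 + 2*I² (m(I) = (I² + I²) - 16 = 2*I² - 16 = -16 + 2*I²)
6758 - m(s(1, -8)) = 6758 - (-16 + 2*((-44 - 18*(-8) + 9*1 + 9*√(1² + (-8)²))/(22 + 9*(-8)))²) = 6758 - (-16 + 2*((-44 + 144 + 9 + 9*√(1 + 64))/(22 - 72))²) = 6758 - (-16 + 2*((-44 + 144 + 9 + 9*√65)/(-50))²) = 6758 - (-16 + 2*(-(109 + 9*√65)/50)²) = 6758 - (-16 + 2*(-109/50 - 9*√65/50)²) = 6758 + (16 - 2*(-109/50 - 9*√65/50)²) = 6774 - 2*(-109/50 - 9*√65/50)²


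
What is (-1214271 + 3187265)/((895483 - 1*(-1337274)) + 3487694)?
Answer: 1972994/5720451 ≈ 0.34490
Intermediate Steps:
(-1214271 + 3187265)/((895483 - 1*(-1337274)) + 3487694) = 1972994/((895483 + 1337274) + 3487694) = 1972994/(2232757 + 3487694) = 1972994/5720451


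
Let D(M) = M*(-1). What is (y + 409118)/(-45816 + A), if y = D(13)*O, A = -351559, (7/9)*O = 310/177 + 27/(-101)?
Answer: -682580177/663028135 ≈ -1.0295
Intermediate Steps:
D(M) = -M
O = 79593/41713 (O = 9*(310/177 + 27/(-101))/7 = 9*(310*(1/177) + 27*(-1/101))/7 = 9*(310/177 - 27/101)/7 = (9/7)*(26531/17877) = 79593/41713 ≈ 1.9081)
y = -1034709/41713 (y = -1*13*(79593/41713) = -13*79593/41713 = -1034709/41713 ≈ -24.805)
(y + 409118)/(-45816 + A) = (-1034709/41713 + 409118)/(-45816 - 351559) = (17064504425/41713)/(-397375) = (17064504425/41713)*(-1/397375) = -682580177/663028135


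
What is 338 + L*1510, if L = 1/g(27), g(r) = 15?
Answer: 1316/3 ≈ 438.67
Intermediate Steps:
L = 1/15 ≈ 0.066667
338 + L*1510 = 338 + (1/15)*1510 = 338 + 302/3 = 1316/3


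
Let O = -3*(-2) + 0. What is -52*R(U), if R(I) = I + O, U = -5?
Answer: -52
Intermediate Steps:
O = 6 (O = 6 + 0 = 6)
R(I) = 6 + I (R(I) = I + 6 = 6 + I)
-52*R(U) = -52*(6 - 5) = -52*1 = -52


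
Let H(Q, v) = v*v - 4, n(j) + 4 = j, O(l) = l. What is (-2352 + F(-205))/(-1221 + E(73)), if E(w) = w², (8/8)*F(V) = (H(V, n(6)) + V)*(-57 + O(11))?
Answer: 3539/2054 ≈ 1.7230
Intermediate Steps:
n(j) = -4 + j
H(Q, v) = -4 + v² (H(Q, v) = v² - 4 = -4 + v²)
F(V) = -46*V (F(V) = ((-4 + (-4 + 6)²) + V)*(-57 + 11) = ((-4 + 2²) + V)*(-46) = ((-4 + 4) + V)*(-46) = (0 + V)*(-46) = V*(-46) = -46*V)
(-2352 + F(-205))/(-1221 + E(73)) = (-2352 - 46*(-205))/(-1221 + 73²) = (-2352 + 9430)/(-1221 + 5329) = 7078/4108 = 7078*(1/4108) = 3539/2054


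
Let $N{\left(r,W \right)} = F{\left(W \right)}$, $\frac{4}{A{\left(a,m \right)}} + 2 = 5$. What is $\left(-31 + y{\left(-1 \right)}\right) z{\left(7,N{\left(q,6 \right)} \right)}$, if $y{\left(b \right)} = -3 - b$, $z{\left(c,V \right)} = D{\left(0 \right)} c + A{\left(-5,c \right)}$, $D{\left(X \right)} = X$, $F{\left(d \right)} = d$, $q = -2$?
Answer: $-44$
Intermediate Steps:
$A{\left(a,m \right)} = \frac{4}{3}$ ($A{\left(a,m \right)} = \frac{4}{-2 + 5} = \frac{4}{3}$)
$N{\left(r,W \right)} = W$
$z{\left(c,V \right)} = \frac{4}{3}$ ($z{\left(c,V \right)} = 0 c + \frac{4}{3} = 0 + \frac{4}{3} = \frac{4}{3}$)
$\left(-31 + y{\left(-1 \right)}\right) z{\left(7,N{\left(q,6 \right)} \right)} = \left(-31 - 2\right) \frac{4}{3} = \left(-33\right) \frac{4}{3} = -44$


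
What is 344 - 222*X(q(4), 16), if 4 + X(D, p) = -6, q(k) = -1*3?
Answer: 2564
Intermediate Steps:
q(k) = -3
X(D, p) = -10 (X(D, p) = -4 - 6 = -10)
344 - 222*X(q(4), 16) = 344 - 222*(-10) = 344 + 2220 = 2564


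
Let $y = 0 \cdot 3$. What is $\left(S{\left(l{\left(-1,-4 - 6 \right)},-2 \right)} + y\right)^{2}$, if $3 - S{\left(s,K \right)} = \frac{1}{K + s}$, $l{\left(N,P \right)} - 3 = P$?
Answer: $\frac{784}{81} \approx 9.679$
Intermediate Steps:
$l{\left(N,P \right)} = 3 + P$
$S{\left(s,K \right)} = 3 - \frac{1}{K + s}$
$y = 0$
$\left(S{\left(l{\left(-1,-4 - 6 \right)},-2 \right)} + y\right)^{2} = \left(\frac{-1 + 3 \left(-2\right) + 3 \left(3 - 10\right)}{-2 + \left(3 - 10\right)} + 0\right)^{2} = \left(\frac{-1 - 6 + 3 \left(3 - 10\right)}{-2 + \left(3 - 10\right)} + 0\right)^{2} = \left(\frac{-1 - 6 + 3 \left(-7\right)}{-2 - 7} + 0\right)^{2} = \left(\frac{-1 - 6 - 21}{-9} + 0\right)^{2} = \left(\left(- \frac{1}{9}\right) \left(-28\right) + 0\right)^{2} = \left(\frac{28}{9} + 0\right)^{2} = \left(\frac{28}{9}\right)^{2} = \frac{784}{81}$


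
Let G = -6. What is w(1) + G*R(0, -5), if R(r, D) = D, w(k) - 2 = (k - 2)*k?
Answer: 31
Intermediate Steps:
w(k) = 2 + k*(-2 + k) (w(k) = 2 + (k - 2)*k = 2 + (-2 + k)*k = 2 + k*(-2 + k))
w(1) + G*R(0, -5) = (2 + 1² - 2*1) - 6*(-5) = (2 + 1 - 2) + 30 = 1 + 30 = 31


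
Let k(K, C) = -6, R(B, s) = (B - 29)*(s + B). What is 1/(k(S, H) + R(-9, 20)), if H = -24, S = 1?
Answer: -1/424 ≈ -0.0023585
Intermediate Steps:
R(B, s) = (-29 + B)*(B + s)
1/(k(S, H) + R(-9, 20)) = 1/(-6 + ((-9)**2 - 29*(-9) - 29*20 - 9*20)) = 1/(-6 + (81 + 261 - 580 - 180)) = 1/(-6 - 418) = 1/(-424) = -1/424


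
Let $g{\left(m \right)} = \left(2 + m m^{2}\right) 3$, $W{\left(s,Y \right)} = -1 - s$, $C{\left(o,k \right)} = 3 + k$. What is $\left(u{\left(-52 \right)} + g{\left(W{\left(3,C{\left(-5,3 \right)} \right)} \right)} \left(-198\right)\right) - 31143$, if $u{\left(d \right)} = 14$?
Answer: $5699$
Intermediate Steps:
$g{\left(m \right)} = 6 + 3 m^{3}$ ($g{\left(m \right)} = \left(2 + m^{3}\right) 3 = 6 + 3 m^{3}$)
$\left(u{\left(-52 \right)} + g{\left(W{\left(3,C{\left(-5,3 \right)} \right)} \right)} \left(-198\right)\right) - 31143 = \left(14 + \left(6 + 3 \left(-1 - 3\right)^{3}\right) \left(-198\right)\right) - 31143 = \left(14 + \left(6 + 3 \left(-4\right)^{3}\right) \left(-198\right)\right) - 31143 = \left(14 + \left(6 + 3 \left(-64\right)\right) \left(-198\right)\right) - 31143 = \left(14 + \left(6 - 192\right) \left(-198\right)\right) - 31143 = \left(14 - -36828\right) - 31143 = \left(14 + 36828\right) - 31143 = 36842 - 31143 = 5699$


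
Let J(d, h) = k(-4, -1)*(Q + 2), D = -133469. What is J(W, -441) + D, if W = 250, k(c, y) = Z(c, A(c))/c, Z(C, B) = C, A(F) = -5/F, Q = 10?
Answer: -133457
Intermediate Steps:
k(c, y) = 1 (k(c, y) = c/c = 1)
J(d, h) = 12 (J(d, h) = 1*(10 + 2) = 1*12 = 12)
J(W, -441) + D = 12 - 133469 = -133457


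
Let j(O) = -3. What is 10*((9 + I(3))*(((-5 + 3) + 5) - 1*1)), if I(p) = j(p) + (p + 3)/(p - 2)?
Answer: 240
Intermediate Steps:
I(p) = -3 + (3 + p)/(-2 + p) (I(p) = -3 + (p + 3)/(p - 2) = -3 + (3 + p)/(-2 + p))
10*((9 + I(3))*(((-5 + 3) + 5) - 1*1)) = 10*((9 + (9 - 2*3)/(-2 + 3))*(((-5 + 3) + 5) - 1*1)) = 10*((9 + (9 - 6)/1)*((-2 + 5) - 1)) = 10*((9 + 1*3)*(3 - 1)) = 10*((9 + 3)*2) = 10*(12*2) = 10*24 = 240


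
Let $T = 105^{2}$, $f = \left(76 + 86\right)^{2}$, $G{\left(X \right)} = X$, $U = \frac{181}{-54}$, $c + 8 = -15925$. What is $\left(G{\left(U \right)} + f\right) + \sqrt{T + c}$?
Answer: $\frac{1416995}{54} + 2 i \sqrt{1227} \approx 26241.0 + 70.057 i$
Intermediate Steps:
$c = -15933$ ($c = -8 - 15925 = -15933$)
$U = - \frac{181}{54}$ ($U = 181 \left(- \frac{1}{54}\right) = - \frac{181}{54} \approx -3.3519$)
$f = 26244$ ($f = 162^{2} = 26244$)
$T = 11025$
$\left(G{\left(U \right)} + f\right) + \sqrt{T + c} = \left(- \frac{181}{54} + 26244\right) + \sqrt{11025 - 15933} = \frac{1416995}{54} + \sqrt{-4908} = \frac{1416995}{54} + 2 i \sqrt{1227}$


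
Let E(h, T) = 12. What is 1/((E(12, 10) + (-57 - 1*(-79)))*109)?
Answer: 1/3706 ≈ 0.00026983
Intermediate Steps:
1/((E(12, 10) + (-57 - 1*(-79)))*109) = 1/((12 + (-57 - 1*(-79)))*109) = 1/((12 + (-57 + 79))*109) = 1/((12 + 22)*109) = 1/(34*109) = 1/3706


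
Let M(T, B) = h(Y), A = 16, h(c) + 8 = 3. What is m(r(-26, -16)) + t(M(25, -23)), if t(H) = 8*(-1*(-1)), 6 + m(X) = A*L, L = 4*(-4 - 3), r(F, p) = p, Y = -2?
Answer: -446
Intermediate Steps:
h(c) = -5 (h(c) = -8 + 3 = -5)
M(T, B) = -5
L = -28 (L = 4*(-7) = -28)
m(X) = -454 (m(X) = -6 + 16*(-28) = -6 - 448 = -454)
t(H) = 8 (t(H) = 8*1 = 8)
m(r(-26, -16)) + t(M(25, -23)) = -454 + 8 = -446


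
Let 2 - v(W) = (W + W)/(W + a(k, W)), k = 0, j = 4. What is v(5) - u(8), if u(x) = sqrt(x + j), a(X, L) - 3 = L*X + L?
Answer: 16/13 - 2*sqrt(3) ≈ -2.2333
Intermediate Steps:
a(X, L) = 3 + L + L*X (a(X, L) = 3 + (L*X + L) = 3 + (L + L*X) = 3 + L + L*X)
u(x) = sqrt(4 + x) (u(x) = sqrt(x + 4) = sqrt(4 + x))
v(W) = 2 - 2*W/(3 + 2*W) (v(W) = 2 - (W + W)/(W + (3 + W + W*0)) = 2 - 2*W/(W + (3 + W + 0)) = 2 - 2*W/(W + (3 + W)) = 2 - 2*W/(3 + 2*W))
v(5) - u(8) = 2*(3 + 5)/(3 + 2*5) - sqrt(4 + 8) = 2*8/(3 + 10) - sqrt(12) = 2*8/13 - 2*sqrt(3) = 2*(1/13)*8 - 2*sqrt(3) = 16/13 - 2*sqrt(3)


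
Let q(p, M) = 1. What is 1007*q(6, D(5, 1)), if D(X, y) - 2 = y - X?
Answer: 1007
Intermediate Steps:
D(X, y) = 2 + y - X (D(X, y) = 2 + (y - X) = 2 + y - X)
1007*q(6, D(5, 1)) = 1007*1 = 1007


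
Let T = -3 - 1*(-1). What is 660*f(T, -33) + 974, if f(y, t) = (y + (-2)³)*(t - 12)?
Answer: 297974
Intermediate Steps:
T = -2 (T = -3 + 1 = -2)
f(y, t) = (-12 + t)*(-8 + y) (f(y, t) = (y - 8)*(-12 + t) = (-8 + y)*(-12 + t) = (-12 + t)*(-8 + y))
660*f(T, -33) + 974 = 660*(96 - 12*(-2) - 8*(-33) - 33*(-2)) + 974 = 660*(96 + 24 + 264 + 66) + 974 = 660*450 + 974 = 297000 + 974 = 297974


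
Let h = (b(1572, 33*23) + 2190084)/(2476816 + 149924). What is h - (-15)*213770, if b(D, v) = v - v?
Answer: 701897944757/218895 ≈ 3.2066e+6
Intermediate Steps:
b(D, v) = 0
h = 182507/218895 (h = (0 + 2190084)/(2476816 + 149924) = 2190084/2626740 = 2190084*(1/2626740) = 182507/218895 ≈ 0.83377)
h - (-15)*213770 = 182507/218895 - (-15)*213770 = 182507/218895 - 1*(-3206550) = 182507/218895 + 3206550 = 701897944757/218895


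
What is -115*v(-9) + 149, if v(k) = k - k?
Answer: 149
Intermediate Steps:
v(k) = 0
-115*v(-9) + 149 = -115*0 + 149 = 0 + 149 = 149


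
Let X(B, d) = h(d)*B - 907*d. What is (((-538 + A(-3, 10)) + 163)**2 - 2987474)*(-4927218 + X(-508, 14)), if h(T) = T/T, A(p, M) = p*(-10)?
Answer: 14171354282376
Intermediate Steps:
A(p, M) = -10*p
h(T) = 1
X(B, d) = B - 907*d (X(B, d) = 1*B - 907*d = B - 907*d)
(((-538 + A(-3, 10)) + 163)**2 - 2987474)*(-4927218 + X(-508, 14)) = (((-538 - 10*(-3)) + 163)**2 - 2987474)*(-4927218 + (-508 - 907*14)) = (((-538 + 30) + 163)**2 - 2987474)*(-4927218 + (-508 - 12698)) = ((-508 + 163)**2 - 2987474)*(-4927218 - 13206) = ((-345)**2 - 2987474)*(-4940424) = (119025 - 2987474)*(-4940424) = -2868449*(-4940424) = 14171354282376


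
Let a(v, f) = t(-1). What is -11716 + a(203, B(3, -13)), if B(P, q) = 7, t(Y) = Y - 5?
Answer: -11722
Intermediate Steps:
t(Y) = -5 + Y
a(v, f) = -6 (a(v, f) = -5 - 1 = -6)
-11716 + a(203, B(3, -13)) = -11716 - 6 = -11722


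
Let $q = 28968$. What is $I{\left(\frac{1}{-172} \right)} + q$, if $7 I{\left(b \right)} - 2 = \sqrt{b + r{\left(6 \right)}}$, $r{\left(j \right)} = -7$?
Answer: $\frac{202778}{7} + \frac{i \sqrt{51815}}{602} \approx 28968.0 + 0.37812 i$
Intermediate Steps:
$I{\left(b \right)} = \frac{2}{7} + \frac{\sqrt{-7 + b}}{7}$ ($I{\left(b \right)} = \frac{2}{7} + \frac{\sqrt{b - 7}}{7} = \frac{2}{7} + \frac{\sqrt{-7 + b}}{7}$)
$I{\left(\frac{1}{-172} \right)} + q = \left(\frac{2}{7} + \frac{\sqrt{-7 + \frac{1}{-172}}}{7}\right) + 28968 = \left(\frac{2}{7} + \frac{\sqrt{-7 - \frac{1}{172}}}{7}\right) + 28968 = \left(\frac{2}{7} + \frac{\sqrt{- \frac{1205}{172}}}{7}\right) + 28968 = \left(\frac{2}{7} + \frac{\frac{1}{86} i \sqrt{51815}}{7}\right) + 28968 = \left(\frac{2}{7} + \frac{i \sqrt{51815}}{602}\right) + 28968 = \frac{202778}{7} + \frac{i \sqrt{51815}}{602}$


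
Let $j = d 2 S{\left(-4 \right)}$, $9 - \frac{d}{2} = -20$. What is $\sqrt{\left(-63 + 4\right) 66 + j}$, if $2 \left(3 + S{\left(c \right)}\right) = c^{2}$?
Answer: $i \sqrt{3314} \approx 57.567 i$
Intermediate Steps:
$d = 58$ ($d = 18 - -40 = 18 + 40 = 58$)
$S{\left(c \right)} = -3 + \frac{c^{2}}{2}$
$j = 580$ ($j = 58 \cdot 2 \left(-3 + \frac{\left(-4\right)^{2}}{2}\right) = 116 \left(-3 + \frac{1}{2} \cdot 16\right) = 116 \left(-3 + 8\right) = 116 \cdot 5 = 580$)
$\sqrt{\left(-63 + 4\right) 66 + j} = \sqrt{\left(-63 + 4\right) 66 + 580} = \sqrt{\left(-59\right) 66 + 580} = \sqrt{-3894 + 580} = \sqrt{-3314} = i \sqrt{3314}$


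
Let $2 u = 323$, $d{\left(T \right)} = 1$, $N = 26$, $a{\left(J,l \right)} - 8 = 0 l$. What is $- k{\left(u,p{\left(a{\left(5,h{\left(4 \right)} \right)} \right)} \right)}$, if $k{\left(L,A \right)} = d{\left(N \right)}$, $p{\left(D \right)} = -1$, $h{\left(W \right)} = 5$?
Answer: $-1$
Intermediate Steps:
$a{\left(J,l \right)} = 8$ ($a{\left(J,l \right)} = 8 + 0 l = 8 + 0 = 8$)
$u = \frac{323}{2}$ ($u = \frac{1}{2} \cdot 323 = \frac{323}{2} \approx 161.5$)
$k{\left(L,A \right)} = 1$
$- k{\left(u,p{\left(a{\left(5,h{\left(4 \right)} \right)} \right)} \right)} = \left(-1\right) 1 = -1$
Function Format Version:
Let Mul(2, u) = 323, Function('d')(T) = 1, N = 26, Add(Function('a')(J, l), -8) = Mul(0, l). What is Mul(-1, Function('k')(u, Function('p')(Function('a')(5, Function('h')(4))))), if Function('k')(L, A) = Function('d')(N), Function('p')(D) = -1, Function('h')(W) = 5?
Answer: -1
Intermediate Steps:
Function('a')(J, l) = 8 (Function('a')(J, l) = Add(8, Mul(0, l)) = Add(8, 0) = 8)
u = Rational(323, 2) (u = Mul(Rational(1, 2), 323) = Rational(323, 2) ≈ 161.50)
Function('k')(L, A) = 1
Mul(-1, Function('k')(u, Function('p')(Function('a')(5, Function('h')(4))))) = Mul(-1, 1) = -1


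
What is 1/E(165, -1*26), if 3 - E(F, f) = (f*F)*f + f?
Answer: -1/111511 ≈ -8.9677e-6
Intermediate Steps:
E(F, f) = 3 - f - F*f² (E(F, f) = 3 - ((f*F)*f + f) = 3 - ((F*f)*f + f) = 3 - (F*f² + f) = 3 - (f + F*f²) = 3 + (-f - F*f²) = 3 - f - F*f²)
1/E(165, -1*26) = 1/(3 - (-1)*26 - 1*165*(-1*26)²) = 1/(3 - 1*(-26) - 1*165*(-26)²) = 1/(3 + 26 - 1*165*676) = 1/(3 + 26 - 111540) = 1/(-111511) = -1/111511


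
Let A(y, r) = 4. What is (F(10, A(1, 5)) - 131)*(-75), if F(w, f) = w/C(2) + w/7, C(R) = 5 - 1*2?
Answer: 66275/7 ≈ 9467.9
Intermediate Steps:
C(R) = 3 (C(R) = 5 - 2 = 3)
F(w, f) = 10*w/21 (F(w, f) = w/3 + w/7 = 10*w/21)
(F(10, A(1, 5)) - 131)*(-75) = ((10/21)*10 - 131)*(-75) = (100/21 - 131)*(-75) = -2651/21*(-75) = 66275/7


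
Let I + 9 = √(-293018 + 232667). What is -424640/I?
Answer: 79620/1259 + 26540*I*√60351/3777 ≈ 63.241 + 1726.2*I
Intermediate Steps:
I = -9 + I*√60351 (I = -9 + √(-293018 + 232667) = -9 + √(-60351) = -9 + I*√60351 ≈ -9.0 + 245.66*I)
-424640/I = -424640/(-9 + I*√60351)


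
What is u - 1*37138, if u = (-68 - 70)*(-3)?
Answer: -36724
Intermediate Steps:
u = 414 (u = -138*(-3) = 414)
u - 1*37138 = 414 - 1*37138 = 414 - 37138 = -36724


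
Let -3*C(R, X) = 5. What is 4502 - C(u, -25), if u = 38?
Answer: 13511/3 ≈ 4503.7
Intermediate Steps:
C(R, X) = -5/3 (C(R, X) = -1/3*5 = -5/3)
4502 - C(u, -25) = 4502 - 1*(-5/3) = 4502 + 5/3 = 13511/3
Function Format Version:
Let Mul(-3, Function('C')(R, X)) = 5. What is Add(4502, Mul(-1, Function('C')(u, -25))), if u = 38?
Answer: Rational(13511, 3) ≈ 4503.7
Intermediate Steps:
Function('C')(R, X) = Rational(-5, 3) (Function('C')(R, X) = Mul(Rational(-1, 3), 5) = Rational(-5, 3))
Add(4502, Mul(-1, Function('C')(u, -25))) = Add(4502, Mul(-1, Rational(-5, 3))) = Add(4502, Rational(5, 3)) = Rational(13511, 3)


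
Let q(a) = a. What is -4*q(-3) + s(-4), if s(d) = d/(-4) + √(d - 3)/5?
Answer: 13 + I*√7/5 ≈ 13.0 + 0.52915*I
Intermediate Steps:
s(d) = -d/4 + √(-3 + d)/5 (s(d) = d*(-¼) + √(-3 + d)*(⅕) = -d/4 + √(-3 + d)/5)
-4*q(-3) + s(-4) = -4*(-3) + (-¼*(-4) + √(-3 - 4)/5) = 12 + (1 + √(-7)/5) = 12 + (1 + (I*√7)/5) = 12 + (1 + I*√7/5) = 13 + I*√7/5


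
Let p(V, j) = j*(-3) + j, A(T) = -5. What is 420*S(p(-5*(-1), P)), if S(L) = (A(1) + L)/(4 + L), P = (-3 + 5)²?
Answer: 1365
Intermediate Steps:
P = 4 (P = 2² = 4)
p(V, j) = -2*j (p(V, j) = -3*j + j = -2*j)
S(L) = (-5 + L)/(4 + L)
420*S(p(-5*(-1), P)) = 420*((-5 - 2*4)/(4 - 2*4)) = 420*((-5 - 8)/(4 - 8)) = 420*(-13/(-4)) = 420*(-¼*(-13)) = 420*(13/4) = 1365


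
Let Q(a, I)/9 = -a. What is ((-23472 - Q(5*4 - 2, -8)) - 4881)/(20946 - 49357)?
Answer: 28191/28411 ≈ 0.99226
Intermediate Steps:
Q(a, I) = -9*a (Q(a, I) = 9*(-a) = -9*a)
((-23472 - Q(5*4 - 2, -8)) - 4881)/(20946 - 49357) = ((-23472 - (-9)*(5*4 - 2)) - 4881)/(20946 - 49357) = ((-23472 - (-9)*(20 - 2)) - 4881)/(-28411) = ((-23472 - (-9)*18) - 4881)*(-1/28411) = ((-23472 - 1*(-162)) - 4881)*(-1/28411) = ((-23472 + 162) - 4881)*(-1/28411) = (-23310 - 4881)*(-1/28411) = -28191*(-1/28411) = 28191/28411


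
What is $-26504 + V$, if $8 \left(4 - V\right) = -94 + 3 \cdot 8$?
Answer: $- \frac{105965}{4} \approx -26491.0$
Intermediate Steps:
$V = \frac{51}{4}$ ($V = 4 - \frac{-94 + 3 \cdot 8}{8} = 4 - \frac{-94 + 24}{8} = 4 - - \frac{35}{4} = 4 + \frac{35}{4} = \frac{51}{4} \approx 12.75$)
$-26504 + V = -26504 + \frac{51}{4} = - \frac{105965}{4}$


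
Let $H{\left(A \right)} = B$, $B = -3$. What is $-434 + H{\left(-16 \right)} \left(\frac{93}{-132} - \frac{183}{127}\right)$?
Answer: $- \frac{2389225}{5588} \approx -427.56$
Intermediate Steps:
$H{\left(A \right)} = -3$
$-434 + H{\left(-16 \right)} \left(\frac{93}{-132} - \frac{183}{127}\right) = -434 - 3 \left(\frac{93}{-132} - \frac{183}{127}\right) = -434 - 3 \left(93 \left(- \frac{1}{132}\right) - \frac{183}{127}\right) = -434 - 3 \left(- \frac{31}{44} - \frac{183}{127}\right) = -434 - - \frac{35967}{5588} = -434 + \frac{35967}{5588} = - \frac{2389225}{5588}$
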